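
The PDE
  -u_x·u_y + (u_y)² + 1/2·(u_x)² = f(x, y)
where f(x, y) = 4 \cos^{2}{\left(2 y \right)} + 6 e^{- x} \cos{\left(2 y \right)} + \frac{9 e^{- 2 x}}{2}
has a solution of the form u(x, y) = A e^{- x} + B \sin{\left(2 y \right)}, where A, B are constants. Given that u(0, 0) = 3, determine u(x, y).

Answer: u(x, y) = \sin{\left(2 y \right)} + 3 e^{- x}

Derivation:
Substitute the ansatz u = A e^{- x} + B \sin{\left(2 y \right)} into the left-hand side.
Derivatives of the ansatz:
  u_x = - A e^{- x}
  u_y = 2 B \cos{\left(2 y \right)}
Term by term:
  -u_x·u_y = 2 A B e^{- x} \cos{\left(2 y \right)}
  (u_y)² = 4 B^{2} \cos^{2}{\left(2 y \right)}
  1/2·(u_x)² = \frac{A^{2} e^{- 2 x}}{2}
So the left-hand side equals
  \frac{A^{2} e^{- 2 x}}{2} + 2 A B e^{- x} \cos{\left(2 y \right)} + 4 B^{2} \cos^{2}{\left(2 y \right)}
This must equal f(x, y) = 4 \cos^{2}{\left(2 y \right)} + 6 e^{- x} \cos{\left(2 y \right)} + \frac{9 e^{- 2 x}}{2} identically.
Matching coefficients of the independent functions:
  [e^{- x} \cos{\left(2 y \right)}]:  2 A B = 6
  [e^{- 2 x}]:  \frac{A^{2}}{2} = \frac{9}{2}
  [\cos^{2}{\left(2 y \right)}]:  4 B^{2} = 4
These equations allow (A, B) = (-3, -1) or (3, 1).
Impose the point condition(s):
  u(0, 0) = 3  ⟹  A = 3
Only A = 3, B = 1 satisfies everything.
Hence u(x, y) = \sin{\left(2 y \right)} + 3 e^{- x}.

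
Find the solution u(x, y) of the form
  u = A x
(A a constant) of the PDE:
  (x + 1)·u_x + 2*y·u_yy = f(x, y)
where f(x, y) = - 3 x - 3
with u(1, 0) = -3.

Substitute the ansatz u = A x into the left-hand side.
Derivatives of the ansatz:
  u_x = A
  u_yy = 0
Term by term:
  (x + 1)·u_x = A x + A
  2*y·u_yy = 0
So the left-hand side equals
  A x + A
This must equal f(x, y) = - 3 x - 3 identically.
Matching coefficients of the independent functions:
  [constant term, x]:  A = -3
Solving: A = -3.
Check against the point condition:
  u(1, 0) = -3  ⟹  A = -3  ✓
Hence u(x, y) = - 3 x.

Answer: u(x, y) = - 3 x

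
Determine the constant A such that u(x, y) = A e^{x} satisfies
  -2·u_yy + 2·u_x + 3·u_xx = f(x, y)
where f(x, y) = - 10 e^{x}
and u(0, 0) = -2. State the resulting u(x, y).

Substitute the ansatz u = A e^{x} into the left-hand side.
Derivatives of the ansatz:
  u_yy = 0
  u_x = A e^{x}
  u_xx = A e^{x}
Term by term:
  -2·u_yy = 0
  2·u_x = 2 A e^{x}
  3·u_xx = 3 A e^{x}
So the left-hand side equals
  5 A e^{x}
This must equal f(x, y) = - 10 e^{x} identically.
Matching coefficients of the independent functions:
  [e^{x}]:  5 A = -10
Solving: A = -2.
Check against the point condition:
  u(0, 0) = -2  ⟹  A = -2  ✓
Hence u(x, y) = - 2 e^{x}.

Answer: u(x, y) = - 2 e^{x}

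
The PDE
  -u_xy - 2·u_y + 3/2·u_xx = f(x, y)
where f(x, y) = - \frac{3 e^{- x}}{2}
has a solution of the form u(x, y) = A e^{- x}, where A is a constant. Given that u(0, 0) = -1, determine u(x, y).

Substitute the ansatz u = A e^{- x} into the left-hand side.
Derivatives of the ansatz:
  u_xy = 0
  u_y = 0
  u_xx = A e^{- x}
Term by term:
  -u_xy = 0
  -2·u_y = 0
  3/2·u_xx = \frac{3 A e^{- x}}{2}
So the left-hand side equals
  \frac{3 A e^{- x}}{2}
This must equal f(x, y) = - \frac{3 e^{- x}}{2} identically.
Matching coefficients of the independent functions:
  [e^{- x}]:  \frac{3 A}{2} = - \frac{3}{2}
Solving: A = -1.
Check against the point condition:
  u(0, 0) = -1  ⟹  A = -1  ✓
Hence u(x, y) = - e^{- x}.

Answer: u(x, y) = - e^{- x}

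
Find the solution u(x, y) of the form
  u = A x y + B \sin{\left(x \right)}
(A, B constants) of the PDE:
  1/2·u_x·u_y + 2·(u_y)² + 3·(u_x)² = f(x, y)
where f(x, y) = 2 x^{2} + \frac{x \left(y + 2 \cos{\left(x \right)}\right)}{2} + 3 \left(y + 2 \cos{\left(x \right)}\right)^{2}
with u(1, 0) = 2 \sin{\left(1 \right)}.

Substitute the ansatz u = A x y + B \sin{\left(x \right)} into the left-hand side.
Derivatives of the ansatz:
  u_x = A y + B \cos{\left(x \right)}
  u_y = A x
Term by term:
  1/2·u_x·u_y = \frac{A^{2} x y}{2} + \frac{A B x \cos{\left(x \right)}}{2}
  2·(u_y)² = 2 A^{2} x^{2}
  3·(u_x)² = 3 A^{2} y^{2} + 6 A B y \cos{\left(x \right)} + 3 B^{2} \cos^{2}{\left(x \right)}
So the left-hand side equals
  2 A^{2} x^{2} + \frac{A^{2} x y}{2} + 3 A^{2} y^{2} + \frac{A B x \cos{\left(x \right)}}{2} + 6 A B y \cos{\left(x \right)} + 3 B^{2} \cos^{2}{\left(x \right)}
This must equal f(x, y) identically; expanded, f = 2 x^{2} + \frac{x y}{2} + x \cos{\left(x \right)} + 3 y^{2} + 12 y \cos{\left(x \right)} + 12 \cos^{2}{\left(x \right)}.
Matching coefficients of the independent functions:
  [x^{2}]:  2 A^{2} = 2
  [y^{2}]:  3 A^{2} = 3
  [x y]:  \frac{A^{2}}{2} = \frac{1}{2}
  [x \cos{\left(x \right)}]:  \frac{A B}{2} = 1
  [y \cos{\left(x \right)}]:  6 A B = 12
  [\cos^{2}{\left(x \right)}]:  3 B^{2} = 12
These equations allow (A, B) = (-1, -2) or (1, 2).
Impose the point condition(s):
  u(1, 0) = 2 \sin{\left(1 \right)}  ⟹  B \sin{\left(1 \right)} = 2 \sin{\left(1 \right)}
Only A = 1, B = 2 satisfies everything.
Hence u(x, y) = x y + 2 \sin{\left(x \right)}.

Answer: u(x, y) = x y + 2 \sin{\left(x \right)}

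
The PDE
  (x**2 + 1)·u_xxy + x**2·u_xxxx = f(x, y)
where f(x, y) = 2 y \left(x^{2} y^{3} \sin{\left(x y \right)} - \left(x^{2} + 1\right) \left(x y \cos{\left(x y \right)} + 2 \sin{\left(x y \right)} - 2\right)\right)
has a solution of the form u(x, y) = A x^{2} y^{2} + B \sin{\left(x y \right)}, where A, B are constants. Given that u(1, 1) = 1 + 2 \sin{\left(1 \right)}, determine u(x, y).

Substitute the ansatz u = A x^{2} y^{2} + B \sin{\left(x y \right)} into the left-hand side.
Derivatives of the ansatz:
  u_xxy = 4 A y - B x y^{2} \cos{\left(x y \right)} - 2 B y \sin{\left(x y \right)}
  u_xxxx = B y^{4} \sin{\left(x y \right)}
Term by term:
  (x**2 + 1)·u_xxy = 4 A x^{2} y + 4 A y - B x^{3} y^{2} \cos{\left(x y \right)} - 2 B x^{2} y \sin{\left(x y \right)} - B x y^{2} \cos{\left(x y \right)} - 2 B y \sin{\left(x y \right)}
  x**2·u_xxxx = B x^{2} y^{4} \sin{\left(x y \right)}
So the left-hand side equals
  4 A x^{2} y + 4 A y - B x^{3} y^{2} \cos{\left(x y \right)} + B x^{2} y^{4} \sin{\left(x y \right)} - 2 B x^{2} y \sin{\left(x y \right)} - B x y^{2} \cos{\left(x y \right)} - 2 B y \sin{\left(x y \right)}
This must equal f(x, y) identically; expanded, f = - 2 x^{3} y^{2} \cos{\left(x y \right)} + 2 x^{2} y^{4} \sin{\left(x y \right)} - 4 x^{2} y \sin{\left(x y \right)} + 4 x^{2} y - 2 x y^{2} \cos{\left(x y \right)} - 4 y \sin{\left(x y \right)} + 4 y.
Matching coefficients of the independent functions:
  [y, x^{2} y]:  4 A = 4
  [y \sin{\left(x y \right)}, x^{2} y \sin{\left(x y \right)}]:  - 2 B = -4
  [x y^{2} \cos{\left(x y \right)}, x^{3} y^{2} \cos{\left(x y \right)}]:  - B = -2
  [x^{2} y^{4} \sin{\left(x y \right)}]:  B = 2
Solving: A = 1, B = 2.
Check against the point condition:
  u(1, 1) = 1 + 2 \sin{\left(1 \right)}  ⟹  A + B \sin{\left(1 \right)} = 1 + 2 \sin{\left(1 \right)}  ✓
Hence u(x, y) = x^{2} y^{2} + 2 \sin{\left(x y \right)}.

Answer: u(x, y) = x^{2} y^{2} + 2 \sin{\left(x y \right)}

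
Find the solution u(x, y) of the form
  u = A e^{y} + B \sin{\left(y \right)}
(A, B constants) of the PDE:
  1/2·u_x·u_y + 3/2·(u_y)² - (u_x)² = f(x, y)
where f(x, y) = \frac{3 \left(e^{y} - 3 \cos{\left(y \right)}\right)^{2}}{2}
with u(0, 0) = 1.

Substitute the ansatz u = A e^{y} + B \sin{\left(y \right)} into the left-hand side.
Derivatives of the ansatz:
  u_x = 0
  u_y = A e^{y} + B \cos{\left(y \right)}
Term by term:
  1/2·u_x·u_y = 0
  3/2·(u_y)² = \frac{3 A^{2} e^{2 y}}{2} + 3 A B e^{y} \cos{\left(y \right)} + \frac{3 B^{2} \cos^{2}{\left(y \right)}}{2}
  -(u_x)² = 0
So the left-hand side equals
  \frac{3 A^{2} e^{2 y}}{2} + 3 A B e^{y} \cos{\left(y \right)} + \frac{3 B^{2} \cos^{2}{\left(y \right)}}{2}
This must equal f(x, y) identically; expanded, f = \frac{3 e^{2 y}}{2} - 9 e^{y} \cos{\left(y \right)} + \frac{27 \cos^{2}{\left(y \right)}}{2}.
Matching coefficients of the independent functions:
  [e^{y} \cos{\left(y \right)}]:  3 A B = -9
  [e^{2 y}]:  \frac{3 A^{2}}{2} = \frac{3}{2}
  [\cos^{2}{\left(y \right)}]:  \frac{3 B^{2}}{2} = \frac{27}{2}
These equations allow (A, B) = (-1, 3) or (1, -3).
Impose the point condition(s):
  u(0, 0) = 1  ⟹  A = 1
Only A = 1, B = -3 satisfies everything.
Hence u(x, y) = e^{y} - 3 \sin{\left(y \right)}.

Answer: u(x, y) = e^{y} - 3 \sin{\left(y \right)}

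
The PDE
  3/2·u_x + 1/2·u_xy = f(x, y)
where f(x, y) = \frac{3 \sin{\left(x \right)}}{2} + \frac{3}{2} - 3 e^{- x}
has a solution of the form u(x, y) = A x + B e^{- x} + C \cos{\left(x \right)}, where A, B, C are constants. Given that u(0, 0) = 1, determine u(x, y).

Substitute the ansatz u = A x + B e^{- x} + C \cos{\left(x \right)} into the left-hand side.
Derivatives of the ansatz:
  u_x = A - B e^{- x} - C \sin{\left(x \right)}
  u_xy = 0
Term by term:
  3/2·u_x = \frac{3 A}{2} - \frac{3 B e^{- x}}{2} - \frac{3 C \sin{\left(x \right)}}{2}
  1/2·u_xy = 0
So the left-hand side equals
  \frac{3 A}{2} - \frac{3 B e^{- x}}{2} - \frac{3 C \sin{\left(x \right)}}{2}
This must equal f(x, y) = \frac{3 \sin{\left(x \right)}}{2} + \frac{3}{2} - 3 e^{- x} identically.
Matching coefficients of the independent functions:
  [constant term]:  \frac{3 A}{2} = \frac{3}{2}
  [e^{- x}]:  - \frac{3 B}{2} = -3
  [\sin{\left(x \right)}]:  - \frac{3 C}{2} = \frac{3}{2}
Solving: A = 1, B = 2, C = -1.
Check against the point condition:
  u(0, 0) = 1  ⟹  B + C = 1  ✓
Hence u(x, y) = x - \cos{\left(x \right)} + 2 e^{- x}.

Answer: u(x, y) = x - \cos{\left(x \right)} + 2 e^{- x}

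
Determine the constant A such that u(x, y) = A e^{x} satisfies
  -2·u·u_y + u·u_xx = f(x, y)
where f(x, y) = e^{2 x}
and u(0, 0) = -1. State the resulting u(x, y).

Answer: u(x, y) = - e^{x}

Derivation:
Substitute the ansatz u = A e^{x} into the left-hand side.
Derivatives of the ansatz:
  u_y = 0
  u_xx = A e^{x}
Term by term:
  -2·u·u_y = 0
  u·u_xx = A^{2} e^{2 x}
So the left-hand side equals
  A^{2} e^{2 x}
This must equal f(x, y) = e^{2 x} identically.
Matching coefficients of the independent functions:
  [e^{2 x}]:  A^{2} = 1
These equations allow (A) = (-1) or (1).
Impose the point condition(s):
  u(0, 0) = -1  ⟹  A = -1
Only A = -1 satisfies everything.
Hence u(x, y) = - e^{x}.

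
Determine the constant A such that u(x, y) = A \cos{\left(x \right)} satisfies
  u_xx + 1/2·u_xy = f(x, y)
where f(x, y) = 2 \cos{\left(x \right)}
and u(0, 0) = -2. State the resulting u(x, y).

Substitute the ansatz u = A \cos{\left(x \right)} into the left-hand side.
Derivatives of the ansatz:
  u_xx = - A \cos{\left(x \right)}
  u_xy = 0
Term by term:
  u_xx = - A \cos{\left(x \right)}
  1/2·u_xy = 0
So the left-hand side equals
  - A \cos{\left(x \right)}
This must equal f(x, y) = 2 \cos{\left(x \right)} identically.
Matching coefficients of the independent functions:
  [\cos{\left(x \right)}]:  - A = 2
Solving: A = -2.
Check against the point condition:
  u(0, 0) = -2  ⟹  A = -2  ✓
Hence u(x, y) = - 2 \cos{\left(x \right)}.

Answer: u(x, y) = - 2 \cos{\left(x \right)}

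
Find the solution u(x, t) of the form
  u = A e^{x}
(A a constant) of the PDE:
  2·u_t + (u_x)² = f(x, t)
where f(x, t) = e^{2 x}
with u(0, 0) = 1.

Answer: u(x, t) = e^{x}

Derivation:
Substitute the ansatz u = A e^{x} into the left-hand side.
Derivatives of the ansatz:
  u_t = 0
  u_x = A e^{x}
Term by term:
  2·u_t = 0
  (u_x)² = A^{2} e^{2 x}
So the left-hand side equals
  A^{2} e^{2 x}
This must equal f(x, t) = e^{2 x} identically.
Matching coefficients of the independent functions:
  [e^{2 x}]:  A^{2} = 1
These equations allow (A) = (-1) or (1).
Impose the point condition(s):
  u(0, 0) = 1  ⟹  A = 1
Only A = 1 satisfies everything.
Hence u(x, t) = e^{x}.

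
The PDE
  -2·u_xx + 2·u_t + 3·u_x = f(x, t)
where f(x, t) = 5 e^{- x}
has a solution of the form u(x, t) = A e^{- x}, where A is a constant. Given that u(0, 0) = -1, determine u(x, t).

Substitute the ansatz u = A e^{- x} into the left-hand side.
Derivatives of the ansatz:
  u_xx = A e^{- x}
  u_t = 0
  u_x = - A e^{- x}
Term by term:
  -2·u_xx = - 2 A e^{- x}
  2·u_t = 0
  3·u_x = - 3 A e^{- x}
So the left-hand side equals
  - 5 A e^{- x}
This must equal f(x, t) = 5 e^{- x} identically.
Matching coefficients of the independent functions:
  [e^{- x}]:  - 5 A = 5
Solving: A = -1.
Check against the point condition:
  u(0, 0) = -1  ⟹  A = -1  ✓
Hence u(x, t) = - e^{- x}.

Answer: u(x, t) = - e^{- x}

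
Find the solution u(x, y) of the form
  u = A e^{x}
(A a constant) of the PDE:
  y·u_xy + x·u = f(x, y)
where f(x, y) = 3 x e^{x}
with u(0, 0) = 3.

Answer: u(x, y) = 3 e^{x}

Derivation:
Substitute the ansatz u = A e^{x} into the left-hand side.
Derivatives of the ansatz:
  u_xy = 0
Term by term:
  y·u_xy = 0
  x·u = A x e^{x}
So the left-hand side equals
  A x e^{x}
This must equal f(x, y) = 3 x e^{x} identically.
Matching coefficients of the independent functions:
  [x e^{x}]:  A = 3
Solving: A = 3.
Check against the point condition:
  u(0, 0) = 3  ⟹  A = 3  ✓
Hence u(x, y) = 3 e^{x}.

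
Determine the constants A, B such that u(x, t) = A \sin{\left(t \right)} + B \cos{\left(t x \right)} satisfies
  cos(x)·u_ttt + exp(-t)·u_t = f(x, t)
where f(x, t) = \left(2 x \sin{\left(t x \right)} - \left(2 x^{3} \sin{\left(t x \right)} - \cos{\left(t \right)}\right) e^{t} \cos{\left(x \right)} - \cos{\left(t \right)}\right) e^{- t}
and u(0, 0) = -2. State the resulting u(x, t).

Substitute the ansatz u = A \sin{\left(t \right)} + B \cos{\left(t x \right)} into the left-hand side.
Derivatives of the ansatz:
  u_ttt = - A \cos{\left(t \right)} + B x^{3} \sin{\left(t x \right)}
  u_t = A \cos{\left(t \right)} - B x \sin{\left(t x \right)}
Term by term:
  cos(x)·u_ttt = - A \cos{\left(t \right)} \cos{\left(x \right)} + B x^{3} \sin{\left(t x \right)} \cos{\left(x \right)}
  exp(-t)·u_t = A e^{- t} \cos{\left(t \right)} - B x e^{- t} \sin{\left(t x \right)}
So the left-hand side equals
  - A \cos{\left(t \right)} \cos{\left(x \right)} + A e^{- t} \cos{\left(t \right)} + B x^{3} \sin{\left(t x \right)} \cos{\left(x \right)} - B x e^{- t} \sin{\left(t x \right)}
This must equal f(x, t) identically; expanded, f = - 2 x^{3} \sin{\left(t x \right)} \cos{\left(x \right)} + 2 x e^{- t} \sin{\left(t x \right)} + \cos{\left(t \right)} \cos{\left(x \right)} - e^{- t} \cos{\left(t \right)}.
Matching coefficients of the independent functions:
  [e^{- t} \cos{\left(t \right)}]:  A = -1
  [\cos{\left(t \right)} \cos{\left(x \right)}]:  - A = 1
  [x e^{- t} \sin{\left(t x \right)}]:  - B = 2
  [x^{3} \sin{\left(t x \right)} \cos{\left(x \right)}]:  B = -2
Solving: A = -1, B = -2.
Check against the point condition:
  u(0, 0) = -2  ⟹  B = -2  ✓
Hence u(x, t) = - \sin{\left(t \right)} - 2 \cos{\left(t x \right)}.

Answer: u(x, t) = - \sin{\left(t \right)} - 2 \cos{\left(t x \right)}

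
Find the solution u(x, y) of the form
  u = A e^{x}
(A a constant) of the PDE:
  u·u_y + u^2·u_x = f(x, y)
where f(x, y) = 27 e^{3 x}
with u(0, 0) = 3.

Answer: u(x, y) = 3 e^{x}

Derivation:
Substitute the ansatz u = A e^{x} into the left-hand side.
Derivatives of the ansatz:
  u_y = 0
  u_x = A e^{x}
Term by term:
  u·u_y = 0
  u^2·u_x = A^{3} e^{3 x}
So the left-hand side equals
  A^{3} e^{3 x}
This must equal f(x, y) = 27 e^{3 x} identically.
Matching coefficients of the independent functions:
  [e^{3 x}]:  A^{3} = 27
Solving: A = 3.
Check against the point condition:
  u(0, 0) = 3  ⟹  A = 3  ✓
Hence u(x, y) = 3 e^{x}.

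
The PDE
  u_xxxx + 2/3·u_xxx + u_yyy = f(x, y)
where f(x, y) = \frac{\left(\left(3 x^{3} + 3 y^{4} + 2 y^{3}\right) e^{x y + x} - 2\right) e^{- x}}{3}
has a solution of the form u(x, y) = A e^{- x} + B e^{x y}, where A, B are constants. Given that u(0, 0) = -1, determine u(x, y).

Substitute the ansatz u = A e^{- x} + B e^{x y} into the left-hand side.
Derivatives of the ansatz:
  u_xxxx = A e^{- x} + B y^{4} e^{x y}
  u_xxx = - A e^{- x} + B y^{3} e^{x y}
  u_yyy = B x^{3} e^{x y}
Term by term:
  u_xxxx = A e^{- x} + B y^{4} e^{x y}
  2/3·u_xxx = - \frac{2 A e^{- x}}{3} + \frac{2 B y^{3} e^{x y}}{3}
  u_yyy = B x^{3} e^{x y}
So the left-hand side equals
  \frac{A e^{- x}}{3} + B x^{3} e^{x y} + B y^{4} e^{x y} + \frac{2 B y^{3} e^{x y}}{3}
This must equal f(x, y) identically; expanded, f = x^{3} e^{x y} + y^{4} e^{x y} + \frac{2 y^{3} e^{x y}}{3} - \frac{2 e^{- x}}{3}.
Matching coefficients of the independent functions:
  [x^{3} e^{x y}, y^{4} e^{x y}]:  B = 1
  [y^{3} e^{x y}]:  \frac{2 B}{3} = \frac{2}{3}
  [e^{- x}]:  \frac{A}{3} = - \frac{2}{3}
Solving: A = -2, B = 1.
Check against the point condition:
  u(0, 0) = -1  ⟹  A + B = -1  ✓
Hence u(x, y) = e^{x y} - 2 e^{- x}.

Answer: u(x, y) = e^{x y} - 2 e^{- x}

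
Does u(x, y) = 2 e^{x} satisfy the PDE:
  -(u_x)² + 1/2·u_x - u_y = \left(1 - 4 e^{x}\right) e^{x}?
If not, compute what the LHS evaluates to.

Answer: Yes

Derivation:
Evaluate each term of the left-hand side for u = 2 e^{x}.
Derivatives:
  u_x = 2 e^{x}
  u_y = 0
Terms:
  -(u_x)² = - 4 e^{2 x}
  1/2·u_x = e^{x}
  -u_y = 0
Sum: LHS = \left(1 - 4 e^{x}\right) e^{x}
This is exactly the given right-hand side, so u is a solution.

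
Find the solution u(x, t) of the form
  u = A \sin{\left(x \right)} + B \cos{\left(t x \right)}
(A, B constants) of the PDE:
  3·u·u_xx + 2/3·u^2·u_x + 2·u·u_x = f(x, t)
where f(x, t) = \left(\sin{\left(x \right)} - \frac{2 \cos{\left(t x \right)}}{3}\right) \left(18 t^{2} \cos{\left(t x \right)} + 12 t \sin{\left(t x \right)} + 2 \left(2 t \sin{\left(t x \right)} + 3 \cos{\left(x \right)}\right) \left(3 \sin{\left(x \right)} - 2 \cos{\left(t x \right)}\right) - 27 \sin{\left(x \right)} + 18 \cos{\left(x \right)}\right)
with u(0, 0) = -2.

Substitute the ansatz u = A \sin{\left(x \right)} + B \cos{\left(t x \right)} into the left-hand side.
Derivatives of the ansatz:
  u_xx = - A \sin{\left(x \right)} - B t^{2} \cos{\left(t x \right)}
  u_x = A \cos{\left(x \right)} - B t \sin{\left(t x \right)}
Term by term:
  3·u·u_xx = - 3 A^{2} \sin^{2}{\left(x \right)} - 3 A B t^{2} \sin{\left(x \right)} \cos{\left(t x \right)} - 3 A B \sin{\left(x \right)} \cos{\left(t x \right)} - 3 B^{2} t^{2} \cos^{2}{\left(t x \right)}
  2/3·u^2·u_x = \frac{2 A^{3} \sin^{2}{\left(x \right)} \cos{\left(x \right)}}{3} - \frac{2 A^{2} B t \sin^{2}{\left(x \right)} \sin{\left(t x \right)}}{3} + \frac{4 A^{2} B \sin{\left(x \right)} \cos{\left(x \right)} \cos{\left(t x \right)}}{3} - \frac{4 A B^{2} t \sin{\left(x \right)} \sin{\left(t x \right)} \cos{\left(t x \right)}}{3} + \frac{2 A B^{2} \cos{\left(x \right)} \cos^{2}{\left(t x \right)}}{3} - \frac{2 B^{3} t \sin{\left(t x \right)} \cos^{2}{\left(t x \right)}}{3}
  2·u·u_x = 2 A^{2} \sin{\left(x \right)} \cos{\left(x \right)} - 2 A B t \sin{\left(x \right)} \sin{\left(t x \right)} + 2 A B \cos{\left(x \right)} \cos{\left(t x \right)} - 2 B^{2} t \sin{\left(t x \right)} \cos{\left(t x \right)}
So the left-hand side equals
  \frac{2 A^{3} \sin^{2}{\left(x \right)} \cos{\left(x \right)}}{3} - \frac{2 A^{2} B t \sin^{2}{\left(x \right)} \sin{\left(t x \right)}}{3} + \frac{4 A^{2} B \sin{\left(x \right)} \cos{\left(x \right)} \cos{\left(t x \right)}}{3} - 3 A^{2} \sin^{2}{\left(x \right)} + 2 A^{2} \sin{\left(x \right)} \cos{\left(x \right)} - \frac{4 A B^{2} t \sin{\left(x \right)} \sin{\left(t x \right)} \cos{\left(t x \right)}}{3} + \frac{2 A B^{2} \cos{\left(x \right)} \cos^{2}{\left(t x \right)}}{3} - 3 A B t^{2} \sin{\left(x \right)} \cos{\left(t x \right)} - 2 A B t \sin{\left(x \right)} \sin{\left(t x \right)} - 3 A B \sin{\left(x \right)} \cos{\left(t x \right)} + 2 A B \cos{\left(x \right)} \cos{\left(t x \right)} - \frac{2 B^{3} t \sin{\left(t x \right)} \cos^{2}{\left(t x \right)}}{3} - 3 B^{2} t^{2} \cos^{2}{\left(t x \right)} - 2 B^{2} t \sin{\left(t x \right)} \cos{\left(t x \right)}
This must equal f(x, t) identically; expanded, f = 18 t^{2} \sin{\left(x \right)} \cos{\left(t x \right)} - 12 t^{2} \cos^{2}{\left(t x \right)} + 12 t \sin^{2}{\left(x \right)} \sin{\left(t x \right)} - 16 t \sin{\left(x \right)} \sin{\left(t x \right)} \cos{\left(t x \right)} + 12 t \sin{\left(x \right)} \sin{\left(t x \right)} + \frac{16 t \sin{\left(t x \right)} \cos^{2}{\left(t x \right)}}{3} - 8 t \sin{\left(t x \right)} \cos{\left(t x \right)} + 18 \sin^{2}{\left(x \right)} \cos{\left(x \right)} - 27 \sin^{2}{\left(x \right)} - 24 \sin{\left(x \right)} \cos{\left(x \right)} \cos{\left(t x \right)} + 18 \sin{\left(x \right)} \cos{\left(x \right)} + 18 \sin{\left(x \right)} \cos{\left(t x \right)} + 8 \cos{\left(x \right)} \cos^{2}{\left(t x \right)} - 12 \cos{\left(x \right)} \cos{\left(t x \right)}.
Matching coefficients of the independent functions:
  [t^{2} \cos^{2}{\left(t x \right)}]:  - 3 B^{2} = -12
  [\sin{\left(x \right)} \cos{\left(x \right)}]:  2 A^{2} = 18
  [\sin{\left(x \right)} \cos{\left(t x \right)}, t^{2} \sin{\left(x \right)} \cos{\left(t x \right)}]:  - 3 A B = 18
  [\sin^{2}{\left(x \right)} \cos{\left(x \right)}]:  \frac{2 A^{3}}{3} = 18
  [\cos{\left(x \right)} \cos{\left(t x \right)}]:  2 A B = -12
  [\cos{\left(x \right)} \cos^{2}{\left(t x \right)}]:  \frac{2 A B^{2}}{3} = 8
  [t \sin{\left(x \right)} \sin{\left(t x \right)}]:  - 2 A B = 12
  [t \sin^{2}{\left(x \right)} \sin{\left(t x \right)}]:  - \frac{2 A^{2} B}{3} = 12
  [t \sin{\left(t x \right)} \cos{\left(t x \right)}]:  - 2 B^{2} = -8
  [t \sin{\left(t x \right)} \cos^{2}{\left(t x \right)}]:  - \frac{2 B^{3}}{3} = \frac{16}{3}
  [\sin{\left(x \right)} \cos{\left(x \right)} \cos{\left(t x \right)}]:  \frac{4 A^{2} B}{3} = -24
  [t \sin{\left(x \right)} \sin{\left(t x \right)} \cos{\left(t x \right)}]:  - \frac{4 A B^{2}}{3} = -16
  [\sin^{2}{\left(x \right)}]:  - 3 A^{2} = -27
Solving: A = 3, B = -2.
Check against the point condition:
  u(0, 0) = -2  ⟹  B = -2  ✓
Hence u(x, t) = 3 \sin{\left(x \right)} - 2 \cos{\left(t x \right)}.

Answer: u(x, t) = 3 \sin{\left(x \right)} - 2 \cos{\left(t x \right)}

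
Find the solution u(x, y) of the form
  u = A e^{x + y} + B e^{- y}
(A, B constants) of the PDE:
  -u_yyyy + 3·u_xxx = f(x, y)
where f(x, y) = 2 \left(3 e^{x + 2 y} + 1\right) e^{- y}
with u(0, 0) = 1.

Substitute the ansatz u = A e^{x + y} + B e^{- y} into the left-hand side.
Derivatives of the ansatz:
  u_yyyy = A e^{x} e^{y} + B e^{- y}
  u_xxx = A e^{x} e^{y}
Term by term:
  -u_yyyy = - A e^{x} e^{y} - B e^{- y}
  3·u_xxx = 3 A e^{x} e^{y}
So the left-hand side equals
  2 A e^{x} e^{y} - B e^{- y}
This must equal f(x, y) identically; expanded, f = 6 e^{x} e^{y} + 2 e^{- y}.
Matching coefficients of the independent functions:
  [e^{x} e^{y}]:  2 A = 6
  [e^{- y}]:  - B = 2
Solving: A = 3, B = -2.
Check against the point condition:
  u(0, 0) = 1  ⟹  A + B = 1  ✓
Hence u(x, y) = 3 e^{x + y} - 2 e^{- y}.

Answer: u(x, y) = 3 e^{x + y} - 2 e^{- y}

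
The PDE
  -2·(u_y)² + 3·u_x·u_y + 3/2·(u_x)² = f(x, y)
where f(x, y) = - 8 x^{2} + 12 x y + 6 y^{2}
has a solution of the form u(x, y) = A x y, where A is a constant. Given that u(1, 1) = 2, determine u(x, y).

Answer: u(x, y) = 2 x y

Derivation:
Substitute the ansatz u = A x y into the left-hand side.
Derivatives of the ansatz:
  u_y = A x
  u_x = A y
Term by term:
  -2·(u_y)² = - 2 A^{2} x^{2}
  3·u_x·u_y = 3 A^{2} x y
  3/2·(u_x)² = \frac{3 A^{2} y^{2}}{2}
So the left-hand side equals
  - 2 A^{2} x^{2} + 3 A^{2} x y + \frac{3 A^{2} y^{2}}{2}
This must equal f(x, y) = - 8 x^{2} + 12 x y + 6 y^{2} identically.
Matching coefficients of the independent functions:
  [x^{2}]:  - 2 A^{2} = -8
  [y^{2}]:  \frac{3 A^{2}}{2} = 6
  [x y]:  3 A^{2} = 12
These equations allow (A) = (-2) or (2).
Impose the point condition(s):
  u(1, 1) = 2  ⟹  A = 2
Only A = 2 satisfies everything.
Hence u(x, y) = 2 x y.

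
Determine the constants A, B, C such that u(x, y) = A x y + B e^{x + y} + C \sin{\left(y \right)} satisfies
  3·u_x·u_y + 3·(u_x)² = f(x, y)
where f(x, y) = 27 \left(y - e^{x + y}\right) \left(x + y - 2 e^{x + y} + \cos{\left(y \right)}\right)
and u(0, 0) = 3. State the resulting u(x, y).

Answer: u(x, y) = - 3 x y + 3 e^{x + y} - 3 \sin{\left(y \right)}

Derivation:
Substitute the ansatz u = A x y + B e^{x + y} + C \sin{\left(y \right)} into the left-hand side.
Derivatives of the ansatz:
  u_x = A y + B e^{x} e^{y}
  u_y = A x + B e^{x} e^{y} + C \cos{\left(y \right)}
Term by term:
  3·u_x·u_y = 3 A^{2} x y + 3 A B x e^{x} e^{y} + 3 A B y e^{x} e^{y} + 3 A C y \cos{\left(y \right)} + 3 B^{2} e^{2 x} e^{2 y} + 3 B C e^{x} e^{y} \cos{\left(y \right)}
  3·(u_x)² = 3 A^{2} y^{2} + 6 A B y e^{x} e^{y} + 3 B^{2} e^{2 x} e^{2 y}
So the left-hand side equals
  3 A^{2} x y + 3 A^{2} y^{2} + 3 A B x e^{x} e^{y} + 9 A B y e^{x} e^{y} + 3 A C y \cos{\left(y \right)} + 6 B^{2} e^{2 x} e^{2 y} + 3 B C e^{x} e^{y} \cos{\left(y \right)}
This must equal f(x, y) identically; expanded, f = 27 x y - 27 x e^{x} e^{y} + 27 y^{2} - 81 y e^{x} e^{y} + 27 y \cos{\left(y \right)} + 54 e^{2 x} e^{2 y} - 27 e^{x} e^{y} \cos{\left(y \right)}.
Matching coefficients of the independent functions:
  [y^{2}, x y]:  3 A^{2} = 27
  [y \cos{\left(y \right)}]:  3 A C = 27
  [e^{2 x} e^{2 y}]:  6 B^{2} = 54
  [x e^{x} e^{y}]:  3 A B = -27
  [y e^{x} e^{y}]:  9 A B = -81
  [e^{x} e^{y} \cos{\left(y \right)}]:  3 B C = -27
These equations allow (A, B, C) = (-3, 3, -3) or (3, -3, 3).
Impose the point condition(s):
  u(0, 0) = 3  ⟹  B = 3
Only A = -3, B = 3, C = -3 satisfies everything.
Hence u(x, y) = - 3 x y + 3 e^{x + y} - 3 \sin{\left(y \right)}.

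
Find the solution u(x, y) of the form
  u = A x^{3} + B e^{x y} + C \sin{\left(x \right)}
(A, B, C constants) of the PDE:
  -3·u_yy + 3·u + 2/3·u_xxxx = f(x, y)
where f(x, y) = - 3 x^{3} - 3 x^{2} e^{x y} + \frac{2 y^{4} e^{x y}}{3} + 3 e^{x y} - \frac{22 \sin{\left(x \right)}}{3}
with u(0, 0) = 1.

Answer: u(x, y) = - x^{3} + e^{x y} - 2 \sin{\left(x \right)}

Derivation:
Substitute the ansatz u = A x^{3} + B e^{x y} + C \sin{\left(x \right)} into the left-hand side.
Derivatives of the ansatz:
  u_yy = B x^{2} e^{x y}
  u_xxxx = B y^{4} e^{x y} + C \sin{\left(x \right)}
Term by term:
  -3·u_yy = - 3 B x^{2} e^{x y}
  3·u = 3 A x^{3} + 3 B e^{x y} + 3 C \sin{\left(x \right)}
  2/3·u_xxxx = \frac{2 B y^{4} e^{x y}}{3} + \frac{2 C \sin{\left(x \right)}}{3}
So the left-hand side equals
  3 A x^{3} - 3 B x^{2} e^{x y} + \frac{2 B y^{4} e^{x y}}{3} + 3 B e^{x y} + \frac{11 C \sin{\left(x \right)}}{3}
This must equal f(x, y) = - 3 x^{3} - 3 x^{2} e^{x y} + \frac{2 y^{4} e^{x y}}{3} + 3 e^{x y} - \frac{22 \sin{\left(x \right)}}{3} identically.
Matching coefficients of the independent functions:
  [x^{3}]:  3 A = -3
  [x^{2} e^{x y}]:  - 3 B = -3
  [y^{4} e^{x y}]:  \frac{2 B}{3} = \frac{2}{3}
  [e^{x y}]:  3 B = 3
  [\sin{\left(x \right)}]:  \frac{11 C}{3} = - \frac{22}{3}
Solving: A = -1, B = 1, C = -2.
Check against the point condition:
  u(0, 0) = 1  ⟹  B = 1  ✓
Hence u(x, y) = - x^{3} + e^{x y} - 2 \sin{\left(x \right)}.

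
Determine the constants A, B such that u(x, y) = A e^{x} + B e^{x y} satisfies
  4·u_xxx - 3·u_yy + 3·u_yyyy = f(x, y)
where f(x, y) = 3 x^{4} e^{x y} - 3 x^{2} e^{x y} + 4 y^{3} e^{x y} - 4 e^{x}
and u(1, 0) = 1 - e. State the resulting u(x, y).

Substitute the ansatz u = A e^{x} + B e^{x y} into the left-hand side.
Derivatives of the ansatz:
  u_xxx = A e^{x} + B y^{3} e^{x y}
  u_yy = B x^{2} e^{x y}
  u_yyyy = B x^{4} e^{x y}
Term by term:
  4·u_xxx = 4 A e^{x} + 4 B y^{3} e^{x y}
  -3·u_yy = - 3 B x^{2} e^{x y}
  3·u_yyyy = 3 B x^{4} e^{x y}
So the left-hand side equals
  4 A e^{x} + 3 B x^{4} e^{x y} - 3 B x^{2} e^{x y} + 4 B y^{3} e^{x y}
This must equal f(x, y) = 3 x^{4} e^{x y} - 3 x^{2} e^{x y} + 4 y^{3} e^{x y} - 4 e^{x} identically.
Matching coefficients of the independent functions:
  [x^{2} e^{x y}]:  - 3 B = -3
  [x^{4} e^{x y}]:  3 B = 3
  [y^{3} e^{x y}]:  4 B = 4
  [e^{x}]:  4 A = -4
Solving: A = -1, B = 1.
Check against the point condition:
  u(1, 0) = 1 - e  ⟹  e A + B = 1 - e  ✓
Hence u(x, y) = - e^{x} + e^{x y}.

Answer: u(x, y) = - e^{x} + e^{x y}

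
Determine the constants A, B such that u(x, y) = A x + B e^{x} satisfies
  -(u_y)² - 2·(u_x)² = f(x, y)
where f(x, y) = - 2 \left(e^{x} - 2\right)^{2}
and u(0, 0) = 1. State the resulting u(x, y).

Answer: u(x, y) = - 2 x + e^{x}

Derivation:
Substitute the ansatz u = A x + B e^{x} into the left-hand side.
Derivatives of the ansatz:
  u_y = 0
  u_x = A + B e^{x}
Term by term:
  -(u_y)² = 0
  -2·(u_x)² = - 2 A^{2} - 4 A B e^{x} - 2 B^{2} e^{2 x}
So the left-hand side equals
  - 2 A^{2} - 4 A B e^{x} - 2 B^{2} e^{2 x}
This must equal f(x, y) identically; expanded, f = - 2 e^{2 x} + 8 e^{x} - 8.
Matching coefficients of the independent functions:
  [constant term]:  - 2 A^{2} = -8
  [e^{x}]:  - 4 A B = 8
  [e^{2 x}]:  - 2 B^{2} = -2
These equations allow (A, B) = (-2, 1) or (2, -1).
Impose the point condition(s):
  u(0, 0) = 1  ⟹  B = 1
Only A = -2, B = 1 satisfies everything.
Hence u(x, y) = - 2 x + e^{x}.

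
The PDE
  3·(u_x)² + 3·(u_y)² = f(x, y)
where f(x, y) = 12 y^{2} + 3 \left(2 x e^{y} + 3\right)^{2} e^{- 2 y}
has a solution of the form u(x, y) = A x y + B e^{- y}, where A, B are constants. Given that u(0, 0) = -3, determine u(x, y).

Substitute the ansatz u = A x y + B e^{- y} into the left-hand side.
Derivatives of the ansatz:
  u_x = A y
  u_y = A x - B e^{- y}
Term by term:
  3·(u_x)² = 3 A^{2} y^{2}
  3·(u_y)² = 3 A^{2} x^{2} - 6 A B x e^{- y} + 3 B^{2} e^{- 2 y}
So the left-hand side equals
  3 A^{2} x^{2} + 3 A^{2} y^{2} - 6 A B x e^{- y} + 3 B^{2} e^{- 2 y}
This must equal f(x, y) identically; expanded, f = 12 x^{2} + 36 x e^{- y} + 12 y^{2} + 27 e^{- 2 y}.
Matching coefficients of the independent functions:
  [x^{2}, y^{2}]:  3 A^{2} = 12
  [x e^{- y}]:  - 6 A B = 36
  [e^{- 2 y}]:  3 B^{2} = 27
These equations allow (A, B) = (-2, 3) or (2, -3).
Impose the point condition(s):
  u(0, 0) = -3  ⟹  B = -3
Only A = 2, B = -3 satisfies everything.
Hence u(x, y) = 2 x y - 3 e^{- y}.

Answer: u(x, y) = 2 x y - 3 e^{- y}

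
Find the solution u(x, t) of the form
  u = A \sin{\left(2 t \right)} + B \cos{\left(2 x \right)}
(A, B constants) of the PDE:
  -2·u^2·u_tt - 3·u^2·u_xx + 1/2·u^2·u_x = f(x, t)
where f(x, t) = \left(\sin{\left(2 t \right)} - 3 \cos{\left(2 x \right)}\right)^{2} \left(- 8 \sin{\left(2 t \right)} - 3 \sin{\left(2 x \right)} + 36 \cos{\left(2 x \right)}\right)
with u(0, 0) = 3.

Substitute the ansatz u = A \sin{\left(2 t \right)} + B \cos{\left(2 x \right)} into the left-hand side.
Derivatives of the ansatz:
  u_tt = - 4 A \sin{\left(2 t \right)}
  u_xx = - 4 B \cos{\left(2 x \right)}
  u_x = - 2 B \sin{\left(2 x \right)}
Term by term:
  -2·u^2·u_tt = 8 A^{3} \sin^{3}{\left(2 t \right)} + 16 A^{2} B \sin^{2}{\left(2 t \right)} \cos{\left(2 x \right)} + 8 A B^{2} \sin{\left(2 t \right)} \cos^{2}{\left(2 x \right)}
  -3·u^2·u_xx = 12 A^{2} B \sin^{2}{\left(2 t \right)} \cos{\left(2 x \right)} + 24 A B^{2} \sin{\left(2 t \right)} \cos^{2}{\left(2 x \right)} + 12 B^{3} \cos^{3}{\left(2 x \right)}
  1/2·u^2·u_x = - A^{2} B \sin^{2}{\left(2 t \right)} \sin{\left(2 x \right)} - 2 A B^{2} \sin{\left(2 t \right)} \sin{\left(2 x \right)} \cos{\left(2 x \right)} - B^{3} \sin{\left(2 x \right)} \cos^{2}{\left(2 x \right)}
So the left-hand side equals
  8 A^{3} \sin^{3}{\left(2 t \right)} - A^{2} B \sin^{2}{\left(2 t \right)} \sin{\left(2 x \right)} + 28 A^{2} B \sin^{2}{\left(2 t \right)} \cos{\left(2 x \right)} - 2 A B^{2} \sin{\left(2 t \right)} \sin{\left(2 x \right)} \cos{\left(2 x \right)} + 32 A B^{2} \sin{\left(2 t \right)} \cos^{2}{\left(2 x \right)} - B^{3} \sin{\left(2 x \right)} \cos^{2}{\left(2 x \right)} + 12 B^{3} \cos^{3}{\left(2 x \right)}
This must equal f(x, t) identically; expanded, f = - 8 \sin^{3}{\left(2 t \right)} - 3 \sin^{2}{\left(2 t \right)} \sin{\left(2 x \right)} + 84 \sin^{2}{\left(2 t \right)} \cos{\left(2 x \right)} + 18 \sin{\left(2 t \right)} \sin{\left(2 x \right)} \cos{\left(2 x \right)} - 288 \sin{\left(2 t \right)} \cos^{2}{\left(2 x \right)} - 27 \sin{\left(2 x \right)} \cos^{2}{\left(2 x \right)} + 324 \cos^{3}{\left(2 x \right)}.
Matching coefficients of the independent functions:
  [\sin{\left(2 t \right)} \cos^{2}{\left(2 x \right)}]:  32 A B^{2} = -288
  [\sin^{2}{\left(2 t \right)} \sin{\left(2 x \right)}]:  - A^{2} B = -3
  [\sin^{2}{\left(2 t \right)} \cos{\left(2 x \right)}]:  28 A^{2} B = 84
  [\sin{\left(2 x \right)} \cos^{2}{\left(2 x \right)}]:  - B^{3} = -27
  [\sin{\left(2 t \right)} \sin{\left(2 x \right)} \cos{\left(2 x \right)}]:  - 2 A B^{2} = 18
  [\sin^{3}{\left(2 t \right)}]:  8 A^{3} = -8
  [\cos^{3}{\left(2 x \right)}]:  12 B^{3} = 324
Solving: A = -1, B = 3.
Check against the point condition:
  u(0, 0) = 3  ⟹  B = 3  ✓
Hence u(x, t) = - \sin{\left(2 t \right)} + 3 \cos{\left(2 x \right)}.

Answer: u(x, t) = - \sin{\left(2 t \right)} + 3 \cos{\left(2 x \right)}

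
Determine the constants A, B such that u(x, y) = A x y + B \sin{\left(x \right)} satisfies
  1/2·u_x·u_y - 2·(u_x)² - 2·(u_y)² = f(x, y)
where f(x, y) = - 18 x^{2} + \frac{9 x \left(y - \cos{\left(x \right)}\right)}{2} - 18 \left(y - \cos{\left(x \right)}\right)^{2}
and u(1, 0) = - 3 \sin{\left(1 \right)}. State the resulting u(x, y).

Answer: u(x, y) = 3 x y - 3 \sin{\left(x \right)}

Derivation:
Substitute the ansatz u = A x y + B \sin{\left(x \right)} into the left-hand side.
Derivatives of the ansatz:
  u_x = A y + B \cos{\left(x \right)}
  u_y = A x
Term by term:
  1/2·u_x·u_y = \frac{A^{2} x y}{2} + \frac{A B x \cos{\left(x \right)}}{2}
  -2·(u_x)² = - 2 A^{2} y^{2} - 4 A B y \cos{\left(x \right)} - 2 B^{2} \cos^{2}{\left(x \right)}
  -2·(u_y)² = - 2 A^{2} x^{2}
So the left-hand side equals
  - 2 A^{2} x^{2} + \frac{A^{2} x y}{2} - 2 A^{2} y^{2} + \frac{A B x \cos{\left(x \right)}}{2} - 4 A B y \cos{\left(x \right)} - 2 B^{2} \cos^{2}{\left(x \right)}
This must equal f(x, y) identically; expanded, f = - 18 x^{2} + \frac{9 x y}{2} - \frac{9 x \cos{\left(x \right)}}{2} - 18 y^{2} + 36 y \cos{\left(x \right)} - 18 \cos^{2}{\left(x \right)}.
Matching coefficients of the independent functions:
  [x^{2}, y^{2}]:  - 2 A^{2} = -18
  [x y]:  \frac{A^{2}}{2} = \frac{9}{2}
  [x \cos{\left(x \right)}]:  \frac{A B}{2} = - \frac{9}{2}
  [y \cos{\left(x \right)}]:  - 4 A B = 36
  [\cos^{2}{\left(x \right)}]:  - 2 B^{2} = -18
These equations allow (A, B) = (-3, 3) or (3, -3).
Impose the point condition(s):
  u(1, 0) = - 3 \sin{\left(1 \right)}  ⟹  B \sin{\left(1 \right)} = - 3 \sin{\left(1 \right)}
Only A = 3, B = -3 satisfies everything.
Hence u(x, y) = 3 x y - 3 \sin{\left(x \right)}.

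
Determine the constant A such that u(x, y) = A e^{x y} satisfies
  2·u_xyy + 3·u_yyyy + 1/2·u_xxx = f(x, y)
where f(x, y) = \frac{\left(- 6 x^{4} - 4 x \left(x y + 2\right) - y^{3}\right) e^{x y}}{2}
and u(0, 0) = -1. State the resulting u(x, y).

Answer: u(x, y) = - e^{x y}

Derivation:
Substitute the ansatz u = A e^{x y} into the left-hand side.
Derivatives of the ansatz:
  u_xyy = A x^{2} y e^{x y} + 2 A x e^{x y}
  u_yyyy = A x^{4} e^{x y}
  u_xxx = A y^{3} e^{x y}
Term by term:
  2·u_xyy = 2 A x^{2} y e^{x y} + 4 A x e^{x y}
  3·u_yyyy = 3 A x^{4} e^{x y}
  1/2·u_xxx = \frac{A y^{3} e^{x y}}{2}
So the left-hand side equals
  3 A x^{4} e^{x y} + 2 A x^{2} y e^{x y} + 4 A x e^{x y} + \frac{A y^{3} e^{x y}}{2}
This must equal f(x, y) identically; expanded, f = - 3 x^{4} e^{x y} - 2 x^{2} y e^{x y} - 4 x e^{x y} - \frac{y^{3} e^{x y}}{2}.
Matching coefficients of the independent functions:
  [x e^{x y}]:  4 A = -4
  [x^{4} e^{x y}]:  3 A = -3
  [y^{3} e^{x y}]:  \frac{A}{2} = - \frac{1}{2}
  [x^{2} y e^{x y}]:  2 A = -2
Solving: A = -1.
Check against the point condition:
  u(0, 0) = -1  ⟹  A = -1  ✓
Hence u(x, y) = - e^{x y}.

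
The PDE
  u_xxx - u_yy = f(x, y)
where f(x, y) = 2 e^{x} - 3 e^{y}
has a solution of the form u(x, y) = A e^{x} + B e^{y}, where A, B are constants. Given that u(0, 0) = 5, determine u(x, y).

Substitute the ansatz u = A e^{x} + B e^{y} into the left-hand side.
Derivatives of the ansatz:
  u_xxx = A e^{x}
  u_yy = B e^{y}
Term by term:
  u_xxx = A e^{x}
  -u_yy = - B e^{y}
So the left-hand side equals
  A e^{x} - B e^{y}
This must equal f(x, y) = 2 e^{x} - 3 e^{y} identically.
Matching coefficients of the independent functions:
  [e^{x}]:  A = 2
  [e^{y}]:  - B = -3
Solving: A = 2, B = 3.
Check against the point condition:
  u(0, 0) = 5  ⟹  A + B = 5  ✓
Hence u(x, y) = 2 e^{x} + 3 e^{y}.

Answer: u(x, y) = 2 e^{x} + 3 e^{y}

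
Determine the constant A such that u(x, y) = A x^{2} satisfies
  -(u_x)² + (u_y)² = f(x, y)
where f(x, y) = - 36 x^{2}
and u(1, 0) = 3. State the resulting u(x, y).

Substitute the ansatz u = A x^{2} into the left-hand side.
Derivatives of the ansatz:
  u_x = 2 A x
  u_y = 0
Term by term:
  -(u_x)² = - 4 A^{2} x^{2}
  (u_y)² = 0
So the left-hand side equals
  - 4 A^{2} x^{2}
This must equal f(x, y) = - 36 x^{2} identically.
Matching coefficients of the independent functions:
  [x^{2}]:  - 4 A^{2} = -36
These equations allow (A) = (-3) or (3).
Impose the point condition(s):
  u(1, 0) = 3  ⟹  A = 3
Only A = 3 satisfies everything.
Hence u(x, y) = 3 x^{2}.

Answer: u(x, y) = 3 x^{2}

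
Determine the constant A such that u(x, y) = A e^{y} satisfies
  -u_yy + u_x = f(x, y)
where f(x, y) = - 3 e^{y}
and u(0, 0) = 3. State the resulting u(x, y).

Answer: u(x, y) = 3 e^{y}

Derivation:
Substitute the ansatz u = A e^{y} into the left-hand side.
Derivatives of the ansatz:
  u_yy = A e^{y}
  u_x = 0
Term by term:
  -u_yy = - A e^{y}
  u_x = 0
So the left-hand side equals
  - A e^{y}
This must equal f(x, y) = - 3 e^{y} identically.
Matching coefficients of the independent functions:
  [e^{y}]:  - A = -3
Solving: A = 3.
Check against the point condition:
  u(0, 0) = 3  ⟹  A = 3  ✓
Hence u(x, y) = 3 e^{y}.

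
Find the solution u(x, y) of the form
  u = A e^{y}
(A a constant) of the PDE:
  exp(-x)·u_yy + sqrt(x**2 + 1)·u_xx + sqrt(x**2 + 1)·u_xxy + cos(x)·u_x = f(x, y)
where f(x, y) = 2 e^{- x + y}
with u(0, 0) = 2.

Answer: u(x, y) = 2 e^{y}

Derivation:
Substitute the ansatz u = A e^{y} into the left-hand side.
Derivatives of the ansatz:
  u_yy = A e^{y}
  u_xx = 0
  u_xxy = 0
  u_x = 0
Term by term:
  exp(-x)·u_yy = A e^{- x} e^{y}
  sqrt(x**2 + 1)·u_xx = 0
  sqrt(x**2 + 1)·u_xxy = 0
  cos(x)·u_x = 0
So the left-hand side equals
  A e^{- x} e^{y}
This must equal f(x, y) identically; expanded, f = 2 e^{- x} e^{y}.
Matching coefficients of the independent functions:
  [e^{- x} e^{y}]:  A = 2
Solving: A = 2.
Check against the point condition:
  u(0, 0) = 2  ⟹  A = 2  ✓
Hence u(x, y) = 2 e^{y}.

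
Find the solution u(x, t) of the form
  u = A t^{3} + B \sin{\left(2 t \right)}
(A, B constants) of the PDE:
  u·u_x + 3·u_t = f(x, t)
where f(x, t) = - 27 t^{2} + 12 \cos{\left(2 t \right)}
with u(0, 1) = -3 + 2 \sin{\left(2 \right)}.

Substitute the ansatz u = A t^{3} + B \sin{\left(2 t \right)} into the left-hand side.
Derivatives of the ansatz:
  u_x = 0
  u_t = 3 A t^{2} + 2 B \cos{\left(2 t \right)}
Term by term:
  u·u_x = 0
  3·u_t = 9 A t^{2} + 6 B \cos{\left(2 t \right)}
So the left-hand side equals
  9 A t^{2} + 6 B \cos{\left(2 t \right)}
This must equal f(x, t) = - 27 t^{2} + 12 \cos{\left(2 t \right)} identically.
Matching coefficients of the independent functions:
  [t^{2}]:  9 A = -27
  [\cos{\left(2 t \right)}]:  6 B = 12
Solving: A = -3, B = 2.
Check against the point condition:
  u(0, 1) = -3 + 2 \sin{\left(2 \right)}  ⟹  A + B \sin{\left(2 \right)} = -3 + 2 \sin{\left(2 \right)}  ✓
Hence u(x, t) = - 3 t^{3} + 2 \sin{\left(2 t \right)}.

Answer: u(x, t) = - 3 t^{3} + 2 \sin{\left(2 t \right)}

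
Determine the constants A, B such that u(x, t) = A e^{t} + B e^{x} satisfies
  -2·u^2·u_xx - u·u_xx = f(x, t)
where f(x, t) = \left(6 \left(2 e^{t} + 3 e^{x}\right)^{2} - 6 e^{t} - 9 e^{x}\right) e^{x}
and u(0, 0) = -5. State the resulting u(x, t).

Substitute the ansatz u = A e^{t} + B e^{x} into the left-hand side.
Derivatives of the ansatz:
  u_xx = B e^{x}
Term by term:
  -2·u^2·u_xx = - 2 A^{2} B e^{2 t} e^{x} - 4 A B^{2} e^{t} e^{2 x} - 2 B^{3} e^{3 x}
  -u·u_xx = - A B e^{t} e^{x} - B^{2} e^{2 x}
So the left-hand side equals
  - 2 A^{2} B e^{2 t} e^{x} - 4 A B^{2} e^{t} e^{2 x} - A B e^{t} e^{x} - 2 B^{3} e^{3 x} - B^{2} e^{2 x}
This must equal f(x, t) identically; expanded, f = 24 e^{2 t} e^{x} + 72 e^{t} e^{2 x} - 6 e^{t} e^{x} + 54 e^{3 x} - 9 e^{2 x}.
Matching coefficients of the independent functions:
  [e^{t} e^{x}]:  - A B = -6
  [e^{t} e^{2 x}]:  - 4 A B^{2} = 72
  [e^{2 t} e^{x}]:  - 2 A^{2} B = 24
  [e^{2 x}]:  - B^{2} = -9
  [e^{3 x}]:  - 2 B^{3} = 54
Solving: A = -2, B = -3.
Check against the point condition:
  u(0, 0) = -5  ⟹  A + B = -5  ✓
Hence u(x, t) = - 2 e^{t} - 3 e^{x}.

Answer: u(x, t) = - 2 e^{t} - 3 e^{x}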